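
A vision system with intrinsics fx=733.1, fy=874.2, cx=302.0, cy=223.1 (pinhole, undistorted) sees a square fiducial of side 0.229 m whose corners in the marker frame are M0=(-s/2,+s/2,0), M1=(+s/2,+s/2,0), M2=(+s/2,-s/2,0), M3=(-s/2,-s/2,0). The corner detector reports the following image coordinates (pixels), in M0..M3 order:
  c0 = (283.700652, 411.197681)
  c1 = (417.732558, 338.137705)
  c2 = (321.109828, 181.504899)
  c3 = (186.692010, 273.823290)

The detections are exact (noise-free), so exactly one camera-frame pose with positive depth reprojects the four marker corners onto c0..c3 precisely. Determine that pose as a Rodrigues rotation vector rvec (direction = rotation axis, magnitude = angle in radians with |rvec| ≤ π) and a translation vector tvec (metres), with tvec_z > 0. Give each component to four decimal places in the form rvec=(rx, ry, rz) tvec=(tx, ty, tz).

rvec=(0.4302, 0.3169, -0.5677) tvec=(-0.0015, 0.0944, 0.9997)

Intrinsics K: fx=733.1, fy=874.2, cx=302.0, cy=223.1
Marker side s = 0.229 m; corners in marker frame (Z=0):
  M0 = (-0.1145, +0.1145, 0)
  M1 = (+0.1145, +0.1145, 0)
  M2 = (+0.1145, -0.1145, 0)
  M3 = (-0.1145, -0.1145, 0)
Detected image corners:
  c0 = (283.700652, 411.197681) px
  c1 = (417.732558, 338.137705) px
  c2 = (321.109828, 181.504899) px
  c3 = (186.692010, 273.823290) px
Planar DLT: solve 8×8 A·h = b for H (H[2,2]=1):
  H  [+464.59550 +514.25480 +300.89662]
  H  [-480.68257 +731.09634 +305.61426]
  H  [-0.40194 +0.30247 +1.00000]
B = K⁻¹H; ‖b₁‖=1.000263, ‖b₂‖=1.000263; λ = 2/(‖b₁‖+‖b₂‖) = 0.999737, sign → tz>0 ⇒ λ=+0.999737
r₁ = λ·B[:,0] = (+0.79911,-0.44716,-0.40183); r₂ = λ·B[:,1] = (+0.57672,+0.75891,+0.30239)
r₃ = r₁×r₂ = (+0.16974,-0.47339,+0.86434); SVD([r₁ r₂ r₃]) → R = UVᵀ:
  R  [+0.79911 +0.57672 +0.16974]
  R  [-0.44716 +0.75891 -0.47339]
  R  [-0.40183 +0.30239 +0.86434]
t = (-0.00150, +0.09436, +0.99974) m
tr R = 2.422364; θ = arccos((tr R − 1)/2) = 0.779618 rad = 44.669°
axis k = ((R−Rᵀ)₃₂, (R−Rᵀ)₁₃, (R−Rᵀ)₂₁) / (2 sinθ) = (+0.551762, +0.406520, -0.728217)
rvec = θ·k = (+0.430164, +0.316931, -0.567731)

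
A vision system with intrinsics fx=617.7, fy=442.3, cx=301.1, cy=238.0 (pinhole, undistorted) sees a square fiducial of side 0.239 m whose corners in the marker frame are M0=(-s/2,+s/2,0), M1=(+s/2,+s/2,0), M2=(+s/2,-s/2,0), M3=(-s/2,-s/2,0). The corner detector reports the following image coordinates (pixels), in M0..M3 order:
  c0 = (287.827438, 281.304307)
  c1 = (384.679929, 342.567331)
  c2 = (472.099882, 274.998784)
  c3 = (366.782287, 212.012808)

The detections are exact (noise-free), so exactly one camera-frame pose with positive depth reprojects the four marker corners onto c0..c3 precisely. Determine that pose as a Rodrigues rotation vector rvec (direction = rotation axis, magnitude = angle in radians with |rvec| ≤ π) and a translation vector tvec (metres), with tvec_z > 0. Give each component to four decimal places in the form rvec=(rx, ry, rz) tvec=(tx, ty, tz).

Intrinsics K: fx=617.7, fy=442.3, cx=301.1, cy=238.0
Marker side s = 0.239 m; corners in marker frame (Z=0):
  M0 = (-0.1195, +0.1195, 0)
  M1 = (+0.1195, +0.1195, 0)
  M2 = (+0.1195, -0.1195, 0)
  M3 = (-0.1195, -0.1195, 0)
Detected image corners:
  c0 = (287.827438, 281.304307) px
  c1 = (384.679929, 342.567331) px
  c2 = (472.099882, 274.998784) px
  c3 = (366.782287, 212.012808) px
Planar DLT: solve 8×8 A·h = b for H (H[2,2]=1):
  H  [+376.40889 -253.27911 +375.86842]
  H  [+226.00846 +355.84909 +278.29168]
  H  [-0.12177 +0.25017 +1.00000]
B = K⁻¹H; ‖b₁‖=0.891287, ‖b₂‖=0.891287; λ = 2/(‖b₁‖+‖b₂‖) = 1.121973, sign → tz>0 ⇒ λ=+1.121973
r₁ = λ·B[:,0] = (+0.75030,+0.64683,-0.13663); r₂ = λ·B[:,1] = (-0.59687,+0.75164,+0.28069)
r₃ = r₁×r₂ = (+0.28425,-0.12905,+0.95002); SVD([r₁ r₂ r₃]) → R = UVᵀ:
  R  [+0.75030 -0.59687 +0.28425]
  R  [+0.64683 +0.75164 -0.12905]
  R  [-0.13663 +0.28069 +0.95002]
t = (+0.13581, +0.10221, +1.12197) m
tr R = 2.451959; θ = arccos((tr R − 1)/2) = 0.758339 rad = 43.450°
axis k = ((R−Rᵀ)₃₂, (R−Rᵀ)₁₃, (R−Rᵀ)₂₁) / (2 sinθ) = (+0.297899, +0.305996, +0.904225)
rvec = θ·k = (+0.225908, +0.232048, +0.685709)

rvec=(0.2259, 0.2320, 0.6857) tvec=(0.1358, 0.1022, 1.1220)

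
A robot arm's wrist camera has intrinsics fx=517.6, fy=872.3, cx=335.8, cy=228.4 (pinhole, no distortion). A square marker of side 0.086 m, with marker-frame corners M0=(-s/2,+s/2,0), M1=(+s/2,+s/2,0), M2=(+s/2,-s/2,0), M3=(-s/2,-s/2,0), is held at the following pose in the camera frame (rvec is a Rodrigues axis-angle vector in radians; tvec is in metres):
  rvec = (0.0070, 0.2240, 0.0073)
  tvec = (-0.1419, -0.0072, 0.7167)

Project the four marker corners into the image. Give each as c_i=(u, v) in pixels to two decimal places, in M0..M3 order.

c0=(204.65, 270.96) c1=(262.45, 272.96) c2=(262.79, 166.88) c3=(204.93, 167.67)

Intrinsics K: fx=517.6, fy=872.3, cx=335.8, cy=228.4
Marker side s = 0.086 m; corners in marker frame (Z=0):
  M0 = (-0.0430, +0.0430, 0)
  M1 = (+0.0430, +0.0430, 0)
  M2 = (+0.0430, -0.0430, 0)
  M3 = (-0.0430, -0.0430, 0)
rvec = (0.0070, 0.2240, 0.0073), |rvec| = θ = 0.22423 rad = 12.847°
Rodrigues: sinθ=0.22235, 1−cosθ=0.02503; R = I + sinθ·[k]× + (1−cosθ)·[k]×²:
    [+0.97499 -0.00646 +0.22215]
    [+0.00802 +0.99995 -0.00613]
    [-0.22210 +0.00776 +0.97499]
t = (-0.1419, -0.0072, 0.7167) m
M0: Pc = R·M0+t = (-0.18410, +0.03545, +0.72658); u = 517.6·(-0.18410)/0.72658 + 335.8 = 204.6502, v = 872.3·(+0.03545)/0.72658 + 228.4 = 270.9630
M1: Pc = R·M1+t = (-0.10025, +0.03614, +0.70748); u = 517.6·(-0.10025)/0.70748 + 335.8 = 262.4541, v = 872.3·(+0.03614)/0.70748 + 228.4 = 272.9625
M2: Pc = R·M2+t = (-0.09970, -0.04985, +0.70682); u = 517.6·(-0.09970)/0.70682 + 335.8 = 262.7916, v = 872.3·(-0.04985)/0.70682 + 228.4 = 166.8752
M3: Pc = R·M3+t = (-0.18355, -0.05054, +0.72592); u = 517.6·(-0.18355)/0.72592 + 335.8 = 204.9257, v = 872.3·(-0.05054)/0.72592 + 228.4 = 167.6653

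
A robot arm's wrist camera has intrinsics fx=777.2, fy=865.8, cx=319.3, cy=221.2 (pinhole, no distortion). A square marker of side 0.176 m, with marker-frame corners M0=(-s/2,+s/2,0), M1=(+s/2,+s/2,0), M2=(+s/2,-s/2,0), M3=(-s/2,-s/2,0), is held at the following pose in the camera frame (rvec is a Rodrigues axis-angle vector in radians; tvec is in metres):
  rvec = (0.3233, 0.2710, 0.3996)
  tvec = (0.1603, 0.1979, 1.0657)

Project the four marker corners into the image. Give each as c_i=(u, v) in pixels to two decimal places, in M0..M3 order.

Intrinsics K: fx=777.2, fy=865.8, cx=319.3, cy=221.2
Marker side s = 0.176 m; corners in marker frame (Z=0):
  M0 = (-0.0880, +0.0880, 0)
  M1 = (+0.0880, +0.0880, 0)
  M2 = (+0.0880, -0.0880, 0)
  M3 = (-0.0880, -0.0880, 0)
rvec = (0.3233, 0.2710, 0.3996), |rvec| = θ = 0.58107 rad = 33.293°
Rodrigues: sinθ=0.54892, 1−cosθ=0.16413; R = I + sinθ·[k]× + (1−cosθ)·[k]×²:
    [+0.88668 -0.33490 +0.31880]
    [+0.42008 +0.87157 -0.25277]
    [-0.19321 +0.35805 +0.91349]
t = (0.1603, 0.1979, 1.0657) m
M0: Pc = R·M0+t = (+0.05280, +0.23763, +1.11421); u = 777.2·(+0.05280)/1.11421 + 319.3 = 356.1303, v = 865.8·(+0.23763)/1.11421 + 221.2 = 405.8522
M1: Pc = R·M1+t = (+0.20886, +0.31157, +1.08021); u = 777.2·(+0.20886)/1.08021 + 319.3 = 469.5708, v = 865.8·(+0.31157)/1.08021 + 221.2 = 470.9239
M2: Pc = R·M2+t = (+0.26780, +0.15817, +1.01719); u = 777.2·(+0.26780)/1.01719 + 319.3 = 523.9164, v = 865.8·(+0.15817)/1.01719 + 221.2 = 355.8280
M3: Pc = R·M3+t = (+0.11174, +0.08423, +1.05119); u = 777.2·(+0.11174)/1.05119 + 319.3 = 401.9174, v = 865.8·(+0.08423)/1.05119 + 221.2 = 290.5786

c0=(356.13, 405.85) c1=(469.57, 470.92) c2=(523.92, 355.83) c3=(401.92, 290.58)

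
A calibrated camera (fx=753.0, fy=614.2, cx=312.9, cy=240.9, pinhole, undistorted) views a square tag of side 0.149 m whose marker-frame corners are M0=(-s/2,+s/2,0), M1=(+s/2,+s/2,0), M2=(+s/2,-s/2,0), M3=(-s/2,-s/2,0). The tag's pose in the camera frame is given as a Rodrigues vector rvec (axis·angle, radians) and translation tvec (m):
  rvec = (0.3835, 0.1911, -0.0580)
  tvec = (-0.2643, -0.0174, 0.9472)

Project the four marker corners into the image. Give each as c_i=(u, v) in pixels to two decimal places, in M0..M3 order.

Intrinsics K: fx=753.0, fy=614.2, cx=312.9, cy=240.9
Marker side s = 0.149 m; corners in marker frame (Z=0):
  M0 = (-0.0745, +0.0745, 0)
  M1 = (+0.0745, +0.0745, 0)
  M2 = (+0.0745, -0.0745, 0)
  M3 = (-0.0745, -0.0745, 0)
rvec = (0.3835, 0.1911, -0.0580), |rvec| = θ = 0.43238 rad = 24.774°
Rodrigues: sinθ=0.41904, 1−cosθ=0.09203; R = I + sinθ·[k]× + (1−cosθ)·[k]×²:
    [+0.98037 +0.09229 +0.17425]
    [-0.02013 +0.92595 -0.37712]
    [-0.19615 +0.36621 +0.90963]
t = (-0.2643, -0.0174, 0.9472) m
M0: Pc = R·M0+t = (-0.33046, +0.05308, +0.98910); u = 753.0·(-0.33046)/0.98910 + 312.9 = 61.3187, v = 614.2·(+0.05308)/0.98910 + 240.9 = 273.8630
M1: Pc = R·M1+t = (-0.18439, +0.05008, +0.95987); u = 753.0·(-0.18439)/0.95987 + 312.9 = 168.2514, v = 614.2·(+0.05008)/0.95987 + 240.9 = 272.9471
M2: Pc = R·M2+t = (-0.19814, -0.08788, +0.90530); u = 753.0·(-0.19814)/0.90530 + 312.9 = 148.0959, v = 614.2·(-0.08788)/0.90530 + 240.9 = 181.2762
M3: Pc = R·M3+t = (-0.34421, -0.08488, +0.93453); u = 753.0·(-0.34421)/0.93453 + 312.9 = 35.5500, v = 614.2·(-0.08488)/0.93453 + 240.9 = 185.1125

c0=(61.32, 273.86) c1=(168.25, 272.95) c2=(148.10, 181.28) c3=(35.55, 185.11)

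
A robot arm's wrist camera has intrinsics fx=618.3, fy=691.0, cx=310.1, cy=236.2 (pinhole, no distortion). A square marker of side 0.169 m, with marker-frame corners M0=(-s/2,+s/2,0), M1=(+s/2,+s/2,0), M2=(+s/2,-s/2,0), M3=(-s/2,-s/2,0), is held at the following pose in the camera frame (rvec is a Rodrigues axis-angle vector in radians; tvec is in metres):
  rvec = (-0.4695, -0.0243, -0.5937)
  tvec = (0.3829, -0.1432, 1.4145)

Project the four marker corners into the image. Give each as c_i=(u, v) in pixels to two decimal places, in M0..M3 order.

c0=(472.41, 217.62) c1=(531.78, 173.25) c2=(482.20, 118.27) c3=(424.85, 159.45)

Intrinsics K: fx=618.3, fy=691.0, cx=310.1, cy=236.2
Marker side s = 0.169 m; corners in marker frame (Z=0):
  M0 = (-0.0845, +0.0845, 0)
  M1 = (+0.0845, +0.0845, 0)
  M2 = (+0.0845, -0.0845, 0)
  M3 = (-0.0845, -0.0845, 0)
rvec = (-0.4695, -0.0243, -0.5937), |rvec| = θ = 0.75730 rad = 43.390°
Rodrigues: sinθ=0.68696, 1−cosθ=0.27331; R = I + sinθ·[k]× + (1−cosθ)·[k]×²:
    [+0.83174 +0.54399 +0.11079]
    [-0.53312 +0.72698 +0.43277]
    [+0.15488 -0.41902 +0.89467]
t = (0.3829, -0.1432, 1.4145) m
M0: Pc = R·M0+t = (+0.35859, -0.03672, +1.36601); u = 618.3·(+0.35859)/1.36601 + 310.1 = 472.4077, v = 691.0·(-0.03672)/1.36601 + 236.2 = 217.6241
M1: Pc = R·M1+t = (+0.49915, -0.12682, +1.39218); u = 618.3·(+0.49915)/1.39218 + 310.1 = 531.7841, v = 691.0·(-0.12682)/1.39218 + 236.2 = 173.2541
M2: Pc = R·M2+t = (+0.40721, -0.24968, +1.46299); u = 618.3·(+0.40721)/1.46299 + 310.1 = 482.1997, v = 691.0·(-0.24968)/1.46299 + 236.2 = 118.2723
M3: Pc = R·M3+t = (+0.26665, -0.15958, +1.43682); u = 618.3·(+0.26665)/1.43682 + 310.1 = 424.8464, v = 691.0·(-0.15958)/1.43682 + 236.2 = 159.4539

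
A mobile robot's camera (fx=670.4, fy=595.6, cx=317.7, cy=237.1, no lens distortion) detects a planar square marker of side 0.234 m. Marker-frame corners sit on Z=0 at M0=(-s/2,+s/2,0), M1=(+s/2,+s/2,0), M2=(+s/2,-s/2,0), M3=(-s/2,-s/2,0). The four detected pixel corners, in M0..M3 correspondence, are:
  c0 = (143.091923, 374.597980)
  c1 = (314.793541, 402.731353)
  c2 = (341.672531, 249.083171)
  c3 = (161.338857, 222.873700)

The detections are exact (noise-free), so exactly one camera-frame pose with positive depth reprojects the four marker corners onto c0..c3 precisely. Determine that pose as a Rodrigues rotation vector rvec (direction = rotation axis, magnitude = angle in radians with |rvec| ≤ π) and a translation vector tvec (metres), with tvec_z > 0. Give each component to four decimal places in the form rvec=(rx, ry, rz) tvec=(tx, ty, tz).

Intrinsics K: fx=670.4, fy=595.6, cx=317.7, cy=237.1
Marker side s = 0.234 m; corners in marker frame (Z=0):
  M0 = (-0.1170, +0.1170, 0)
  M1 = (+0.1170, +0.1170, 0)
  M2 = (+0.1170, -0.1170, 0)
  M3 = (-0.1170, -0.1170, 0)
Detected image corners:
  c0 = (143.091923, 374.597980) px
  c1 = (314.793541, 402.731353) px
  c2 = (341.672531, 249.083171) px
  c3 = (161.338857, 222.873700) px
Planar DLT: solve 8×8 A·h = b for H (H[2,2]=1):
  H  [+730.37809 -48.62931 +239.04509]
  H  [+88.38142 +714.35005 +313.94984]
  H  [-0.08911 +0.19815 +1.00000]
B = K⁻¹H; ‖b₁‖=1.149992, ‖b₂‖=1.149992; λ = 2/(‖b₁‖+‖b₂‖) = 0.869572, sign → tz>0 ⇒ λ=+0.869572
r₁ = λ·B[:,0] = (+0.98409,+0.15988,-0.07749); r₂ = λ·B[:,1] = (-0.14473,+0.97435,+0.17231)
r₃ = r₁×r₂ = (+0.10305,-0.15835,+0.98199); SVD([r₁ r₂ r₃]) → R = UVᵀ:
  R  [+0.98409 -0.14473 +0.10305]
  R  [+0.15988 +0.97435 -0.15835]
  R  [-0.07749 +0.17231 +0.98199]
t = (-0.10202, +0.11220, +0.86957) m
tr R = 2.940433; θ = arccos((tr R − 1)/2) = 0.244674 rad = 14.019°
axis k = ((R−Rᵀ)₃₂, (R−Rᵀ)₁₃, (R−Rᵀ)₂₁) / (2 sinθ) = (+0.682506, +0.372641, +0.628748)
rvec = θ·k = (+0.166992, +0.091176, +0.153838)

rvec=(0.1670, 0.0912, 0.1538) tvec=(-0.1020, 0.1122, 0.8696)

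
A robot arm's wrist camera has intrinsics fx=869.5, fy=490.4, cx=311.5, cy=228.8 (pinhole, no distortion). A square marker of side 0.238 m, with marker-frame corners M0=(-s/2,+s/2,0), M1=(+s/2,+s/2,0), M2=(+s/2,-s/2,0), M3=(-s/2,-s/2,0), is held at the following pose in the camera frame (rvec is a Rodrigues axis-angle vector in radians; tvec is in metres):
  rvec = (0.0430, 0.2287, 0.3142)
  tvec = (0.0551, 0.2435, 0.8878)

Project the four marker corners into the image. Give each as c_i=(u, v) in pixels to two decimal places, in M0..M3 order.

c0=(225.85, 398.64) c1=(440.60, 450.35) c2=(516.52, 325.07) c3=(293.08, 279.44)

Intrinsics K: fx=869.5, fy=490.4, cx=311.5, cy=228.8
Marker side s = 0.238 m; corners in marker frame (Z=0):
  M0 = (-0.1190, +0.1190, 0)
  M1 = (+0.1190, +0.1190, 0)
  M2 = (+0.1190, -0.1190, 0)
  M3 = (-0.1190, -0.1190, 0)
rvec = (0.0430, 0.2287, 0.3142), |rvec| = θ = 0.39099 rad = 22.402°
Rodrigues: sinθ=0.38111, 1−cosθ=0.07547; R = I + sinθ·[k]× + (1−cosθ)·[k]×²:
    [+0.92544 -0.30140 +0.22959]
    [+0.31111 +0.95035 -0.00644]
    [-0.21625 +0.07739 +0.97327]
t = (0.0551, 0.2435, 0.8878) m
M0: Pc = R·M0+t = (-0.09089, +0.31957, +0.92274); u = 869.5·(-0.09089)/0.92274 + 311.5 = 225.8501, v = 490.4·(+0.31957)/0.92274 + 228.8 = 398.6383
M1: Pc = R·M1+t = (+0.12936, +0.39361, +0.87128); u = 869.5·(+0.12936)/0.87128 + 311.5 = 440.5976, v = 490.4·(+0.39361)/0.87128 + 228.8 = 450.3468
M2: Pc = R·M2+t = (+0.20109, +0.16743, +0.85286); u = 869.5·(+0.20109)/0.85286 + 311.5 = 516.5187, v = 490.4·(+0.16743)/0.85286 + 228.8 = 325.0737
M3: Pc = R·M3+t = (-0.01916, +0.09339, +0.90432); u = 869.5·(-0.01916)/0.90432 + 311.5 = 293.0767, v = 490.4·(+0.09339)/0.90432 + 228.8 = 279.4417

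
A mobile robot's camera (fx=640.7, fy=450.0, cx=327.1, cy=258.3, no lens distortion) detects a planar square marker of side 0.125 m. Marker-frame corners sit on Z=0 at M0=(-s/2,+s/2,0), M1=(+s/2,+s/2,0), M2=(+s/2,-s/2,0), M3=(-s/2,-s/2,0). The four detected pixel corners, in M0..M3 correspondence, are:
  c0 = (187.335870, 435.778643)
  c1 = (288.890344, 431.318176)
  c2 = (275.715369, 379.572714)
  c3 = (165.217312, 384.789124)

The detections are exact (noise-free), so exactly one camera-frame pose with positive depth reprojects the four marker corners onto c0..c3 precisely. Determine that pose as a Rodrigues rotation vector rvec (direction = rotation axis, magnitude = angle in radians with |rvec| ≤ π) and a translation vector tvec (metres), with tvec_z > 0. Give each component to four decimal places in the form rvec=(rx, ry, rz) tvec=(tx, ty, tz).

Intrinsics K: fx=640.7, fy=450.0, cx=327.1, cy=258.3
Marker side s = 0.125 m; corners in marker frame (Z=0):
  M0 = (-0.0625, +0.0625, 0)
  M1 = (+0.0625, +0.0625, 0)
  M2 = (+0.0625, -0.0625, 0)
  M3 = (-0.0625, -0.0625, 0)
Detected image corners:
  c0 = (187.335870, 435.778643) px
  c1 = (288.890344, 431.318176) px
  c2 = (275.715369, 379.572714) px
  c3 = (165.217312, 384.789124) px
Planar DLT: solve 8×8 A·h = b for H (H[2,2]=1):
  H  [+834.45302 +298.05798 +229.49005]
  H  [-60.33045 +689.78553 +408.97022]
  H  [-0.05333 +0.68370 +1.00000]
B = K⁻¹H; ‖b₁‖=1.334721, ‖b₂‖=1.334721; λ = 2/(‖b₁‖+‖b₂‖) = 0.749220, sign → tz>0 ⇒ λ=+0.749220
r₁ = λ·B[:,0] = (+0.99619,-0.07751,-0.03996); r₂ = λ·B[:,1] = (+0.08703,+0.85442,+0.51224)
r₃ = r₁×r₂ = (-0.00556,-0.51377,+0.85791); SVD([r₁ r₂ r₃]) → R = UVᵀ:
  R  [+0.99619 +0.08703 -0.00556]
  R  [-0.07751 +0.85442 -0.51377]
  R  [-0.03996 +0.51224 +0.85791]
t = (-0.11414, +0.25086, +0.74922) m
tr R = 2.708525; θ = arccos((tr R − 1)/2) = 0.546666 rad = 31.322°
axis k = ((R−Rᵀ)₃₂, (R−Rᵀ)₁₃, (R−Rᵀ)₂₁) / (2 sinθ) = (+0.986844, +0.033081, -0.158257)
rvec = θ·k = (+0.539473, +0.018084, -0.086513)

rvec=(0.5395, 0.0181, -0.0865) tvec=(-0.1141, 0.2509, 0.7492)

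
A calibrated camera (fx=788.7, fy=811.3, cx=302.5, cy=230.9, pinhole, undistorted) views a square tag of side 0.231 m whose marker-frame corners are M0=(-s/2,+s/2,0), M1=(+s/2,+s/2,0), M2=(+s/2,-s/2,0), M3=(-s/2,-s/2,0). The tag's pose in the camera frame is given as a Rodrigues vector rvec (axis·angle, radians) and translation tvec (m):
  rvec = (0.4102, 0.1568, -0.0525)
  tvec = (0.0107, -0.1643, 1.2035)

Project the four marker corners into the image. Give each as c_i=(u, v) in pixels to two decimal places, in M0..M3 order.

c0=(244.19, 194.87) c1=(388.52, 190.85) c2=(382.19, 37.01) c3=(226.93, 46.24)

Intrinsics K: fx=788.7, fy=811.3, cx=302.5, cy=230.9
Marker side s = 0.231 m; corners in marker frame (Z=0):
  M0 = (-0.1155, +0.1155, 0)
  M1 = (+0.1155, +0.1155, 0)
  M2 = (+0.1155, -0.1155, 0)
  M3 = (-0.1155, -0.1155, 0)
rvec = (0.4102, 0.1568, -0.0525), |rvec| = θ = 0.44227 rad = 25.340°
Rodrigues: sinθ=0.42800, 1−cosθ=0.09622; R = I + sinθ·[k]× + (1−cosθ)·[k]×²:
    [+0.98655 +0.08244 +0.14114]
    [-0.01917 +0.91587 -0.40101]
    [-0.16233 +0.39291 +0.90514]
t = (0.0107, -0.1643, 1.2035) m
M0: Pc = R·M0+t = (-0.09372, -0.05630, +1.26763); u = 788.7·(-0.09372)/1.26763 + 302.5 = 244.1862, v = 811.3·(-0.05630)/1.26763 + 230.9 = 194.8655
M1: Pc = R·M1+t = (+0.13417, -0.06073, +1.23013); u = 788.7·(+0.13417)/1.23013 + 302.5 = 388.5225, v = 811.3·(-0.06073)/1.23013 + 230.9 = 190.8471
M2: Pc = R·M2+t = (+0.11512, -0.27230, +1.13937); u = 788.7·(+0.11512)/1.13937 + 302.5 = 382.1919, v = 811.3·(-0.27230)/1.13937 + 230.9 = 37.0080
M3: Pc = R·M3+t = (-0.11277, -0.26787, +1.17687); u = 788.7·(-0.11277)/1.17687 + 302.5 = 226.9259, v = 811.3·(-0.26787)/1.17687 + 230.9 = 46.2381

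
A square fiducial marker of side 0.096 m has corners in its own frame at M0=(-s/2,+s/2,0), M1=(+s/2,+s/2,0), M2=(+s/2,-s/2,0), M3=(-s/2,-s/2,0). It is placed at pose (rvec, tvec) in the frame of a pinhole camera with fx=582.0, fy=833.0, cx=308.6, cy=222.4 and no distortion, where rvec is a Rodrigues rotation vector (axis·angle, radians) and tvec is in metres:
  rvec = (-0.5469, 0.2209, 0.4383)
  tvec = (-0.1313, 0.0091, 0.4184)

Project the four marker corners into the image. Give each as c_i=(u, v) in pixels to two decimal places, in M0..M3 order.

Intrinsics K: fx=582.0, fy=833.0, cx=308.6, cy=222.4
Marker side s = 0.096 m; corners in marker frame (Z=0):
  M0 = (-0.0480, +0.0480, 0)
  M1 = (+0.0480, +0.0480, 0)
  M2 = (+0.0480, -0.0480, 0)
  M3 = (-0.0480, -0.0480, 0)
rvec = (-0.5469, 0.2209, 0.4383), |rvec| = θ = 0.73485 rad = 42.104°
Rodrigues: sinθ=0.67048, 1−cosθ=0.25807; R = I + sinθ·[k]× + (1−cosθ)·[k]×²:
    [+0.88487 -0.45764 +0.08699]
    [+0.34217 +0.76525 +0.54526]
    [-0.31610 -0.45272 +0.83374]
t = (-0.1313, 0.0091, 0.4184) m
M0: Pc = R·M0+t = (-0.19574, +0.02941, +0.41184); u = 582.0·(-0.19574)/0.41184 + 308.6 = 31.9869, v = 833.0·(+0.02941)/0.41184 + 222.4 = 281.8811
M1: Pc = R·M1+t = (-0.11079, +0.06226, +0.38150); u = 582.0·(-0.11079)/0.38150 + 308.6 = 139.5776, v = 833.0·(+0.06226)/0.38150 + 222.4 = 358.3368
M2: Pc = R·M2+t = (-0.06686, -0.01121, +0.42496); u = 582.0·(-0.06686)/0.42496 + 308.6 = 217.0327, v = 833.0·(-0.01121)/0.42496 + 222.4 = 200.4302
M3: Pc = R·M3+t = (-0.15181, -0.04406, +0.45530); u = 582.0·(-0.15181)/0.45530 + 308.6 = 114.5498, v = 833.0·(-0.04406)/0.45530 + 222.4 = 141.7970

c0=(31.99, 281.88) c1=(139.58, 358.34) c2=(217.03, 200.43) c3=(114.55, 141.80)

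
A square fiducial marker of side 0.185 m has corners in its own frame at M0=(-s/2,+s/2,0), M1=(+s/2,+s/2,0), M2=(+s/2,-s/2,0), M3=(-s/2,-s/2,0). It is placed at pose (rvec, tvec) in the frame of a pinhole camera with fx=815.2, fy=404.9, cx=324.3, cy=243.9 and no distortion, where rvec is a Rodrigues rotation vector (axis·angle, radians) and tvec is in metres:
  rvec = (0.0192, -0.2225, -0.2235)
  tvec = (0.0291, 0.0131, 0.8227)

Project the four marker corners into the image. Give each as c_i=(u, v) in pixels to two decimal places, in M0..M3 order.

Intrinsics K: fx=815.2, fy=404.9, cx=324.3, cy=243.9
Marker side s = 0.185 m; corners in marker frame (Z=0):
  M0 = (-0.0925, +0.0925, 0)
  M1 = (+0.0925, +0.0925, 0)
  M2 = (+0.0925, -0.0925, 0)
  M3 = (-0.0925, -0.0925, 0)
rvec = (0.0192, -0.2225, -0.2235), |rvec| = θ = 0.31595 rad = 18.103°
Rodrigues: sinθ=0.31072, 1−cosθ=0.04950; R = I + sinθ·[k]× + (1−cosθ)·[k]×²:
    [+0.95068 +0.21768 -0.22094]
    [-0.22192 +0.97505 +0.00578]
    [+0.21669 +0.04354 +0.97527]
t = (0.0291, 0.0131, 0.8227) m
M0: Pc = R·M0+t = (-0.03870, +0.12382, +0.80668); u = 815.2·(-0.03870)/0.80668 + 324.3 = 285.1888, v = 404.9·(+0.12382)/0.80668 + 243.9 = 306.0489
M1: Pc = R·M1+t = (+0.13717, +0.08276, +0.84677); u = 815.2·(+0.13717)/0.84677 + 324.3 = 456.3593, v = 404.9·(+0.08276)/0.84677 + 243.9 = 283.4755
M2: Pc = R·M2+t = (+0.09690, -0.09762, +0.83872); u = 815.2·(+0.09690)/0.83872 + 324.3 = 418.4856, v = 404.9·(-0.09762)/0.83872 + 243.9 = 196.7731
M3: Pc = R·M3+t = (-0.07897, -0.05656, +0.79863); u = 815.2·(-0.07897)/0.79863 + 324.3 = 243.6876, v = 404.9·(-0.05656)/0.79863 + 243.9 = 215.2221

c0=(285.19, 306.05) c1=(456.36, 283.48) c2=(418.49, 196.77) c3=(243.69, 215.22)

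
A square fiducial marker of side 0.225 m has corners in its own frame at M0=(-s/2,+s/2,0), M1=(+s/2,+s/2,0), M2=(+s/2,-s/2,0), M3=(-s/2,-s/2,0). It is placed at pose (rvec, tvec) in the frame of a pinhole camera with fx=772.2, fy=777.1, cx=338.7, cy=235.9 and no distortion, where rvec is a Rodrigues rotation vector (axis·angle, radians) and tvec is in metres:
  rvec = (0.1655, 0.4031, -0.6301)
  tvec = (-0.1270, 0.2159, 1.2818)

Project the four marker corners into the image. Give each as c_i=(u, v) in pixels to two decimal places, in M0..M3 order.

Intrinsics K: fx=772.2, fy=777.1, cx=338.7, cy=235.9
Marker side s = 0.225 m; corners in marker frame (Z=0):
  M0 = (-0.1125, +0.1125, 0)
  M1 = (+0.1125, +0.1125, 0)
  M2 = (+0.1125, -0.1125, 0)
  M3 = (-0.1125, -0.1125, 0)
rvec = (0.1655, 0.4031, -0.6301), |rvec| = θ = 0.76610 rad = 43.894°
Rodrigues: sinθ=0.69333, 1−cosθ=0.27938; R = I + sinθ·[k]× + (1−cosθ)·[k]×²:
    [+0.73366 +0.60201 +0.31517]
    [-0.53849 +0.79797 -0.27069]
    [-0.41445 +0.02887 +0.90961]
t = (-0.1270, 0.2159, 1.2818) m
M0: Pc = R·M0+t = (-0.14181, +0.36625, +1.33167); u = 772.2·(-0.14181)/1.33167 + 338.7 = 256.4677, v = 777.1·(+0.36625)/1.33167 + 235.9 = 449.6268
M1: Pc = R·M1+t = (+0.02326, +0.24509, +1.23842); u = 772.2·(+0.02326)/1.23842 + 338.7 = 353.2049, v = 777.1·(+0.24509)/1.23842 + 235.9 = 389.6927
M2: Pc = R·M2+t = (-0.11219, +0.06555, +1.23193); u = 772.2·(-0.11219)/1.23193 + 338.7 = 268.3774, v = 777.1·(+0.06555)/1.23193 + 235.9 = 277.2478
M3: Pc = R·M3+t = (-0.27726, +0.18671, +1.32518); u = 772.2·(-0.27726)/1.32518 + 338.7 = 177.1352, v = 777.1·(+0.18671)/1.32518 + 235.9 = 345.3883

c0=(256.47, 449.63) c1=(353.20, 389.69) c2=(268.38, 277.25) c3=(177.14, 345.39)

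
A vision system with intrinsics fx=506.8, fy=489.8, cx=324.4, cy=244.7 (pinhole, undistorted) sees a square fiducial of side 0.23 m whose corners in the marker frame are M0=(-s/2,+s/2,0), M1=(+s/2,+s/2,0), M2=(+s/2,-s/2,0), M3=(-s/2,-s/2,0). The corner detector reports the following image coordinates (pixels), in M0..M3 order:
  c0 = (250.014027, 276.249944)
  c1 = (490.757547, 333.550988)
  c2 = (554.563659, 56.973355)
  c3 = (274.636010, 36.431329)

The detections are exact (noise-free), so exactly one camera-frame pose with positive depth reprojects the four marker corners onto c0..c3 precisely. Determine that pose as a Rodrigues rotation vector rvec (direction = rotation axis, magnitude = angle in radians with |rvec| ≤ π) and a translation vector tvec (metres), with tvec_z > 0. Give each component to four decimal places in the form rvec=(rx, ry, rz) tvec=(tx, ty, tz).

rvec=(0.2130, 0.3339, 0.1687) tvec=(0.0485, -0.0558, 0.4373)

Intrinsics K: fx=506.8, fy=489.8, cx=324.4, cy=244.7
Marker side s = 0.23 m; corners in marker frame (Z=0):
  M0 = (-0.1150, +0.1150, 0)
  M1 = (+0.1150, +0.1150, 0)
  M2 = (+0.1150, -0.1150, 0)
  M3 = (-0.1150, -0.1150, 0)
Detected image corners:
  c0 = (250.014027, 276.249944) px
  c1 = (490.757547, 333.550988) px
  c2 = (554.563659, 56.973355) px
  c3 = (274.636010, 36.431329) px
Planar DLT: solve 8×8 A·h = b for H (H[2,2]=1):
  H  [+852.01128 +24.82731 +380.65687]
  H  [+51.13361 +1210.32441 +182.18673]
  H  [-0.69972 +0.53557 +1.00000]
B = K⁻¹H; ‖b₁‖=2.286601, ‖b₂‖=2.286601; λ = 2/(‖b₁‖+‖b₂‖) = 0.437330, sign → tz>0 ⇒ λ=+0.437330
r₁ = λ·B[:,0] = (+0.93110,+0.19854,-0.30601); r₂ = λ·B[:,1] = (-0.12850,+0.96365,+0.23422)
r₃ = r₁×r₂ = (+0.34139,-0.17876,+0.92277); SVD([r₁ r₂ r₃]) → R = UVᵀ:
  R  [+0.93110 -0.12850 +0.34139]
  R  [+0.19854 +0.96365 -0.17876]
  R  [-0.30601 +0.23422 +0.92277]
t = (+0.04855, -0.05582, +0.43733) m
tr R = 2.817517; θ = arccos((tr R − 1)/2) = 0.430497 rad = 24.666°
axis k = ((R−Rᵀ)₃₂, (R−Rᵀ)₁₃, (R−Rᵀ)₂₁) / (2 sinθ) = (+0.494800, +0.775658, +0.391826)
rvec = θ·k = (+0.213010, +0.333918, +0.168680)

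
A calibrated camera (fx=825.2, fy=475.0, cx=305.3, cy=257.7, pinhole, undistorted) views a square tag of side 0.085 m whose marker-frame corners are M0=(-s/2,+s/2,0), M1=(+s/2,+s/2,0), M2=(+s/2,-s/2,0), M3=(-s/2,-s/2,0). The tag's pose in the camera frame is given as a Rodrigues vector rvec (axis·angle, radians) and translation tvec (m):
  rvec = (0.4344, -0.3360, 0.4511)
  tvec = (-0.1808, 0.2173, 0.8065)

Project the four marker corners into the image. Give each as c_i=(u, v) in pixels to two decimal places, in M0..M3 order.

Intrinsics K: fx=825.2, fy=475.0, cx=305.3, cy=257.7
Marker side s = 0.085 m; corners in marker frame (Z=0):
  M0 = (-0.0425, +0.0425, 0)
  M1 = (+0.0425, +0.0425, 0)
  M2 = (+0.0425, -0.0425, 0)
  M3 = (-0.0425, -0.0425, 0)
rvec = (0.4344, -0.3360, 0.4511), |rvec| = θ = 0.71070 rad = 40.720°
Rodrigues: sinθ=0.65236, 1−cosθ=0.24209; R = I + sinθ·[k]× + (1−cosθ)·[k]×²:
    [+0.84835 -0.48403 -0.21450]
    [+0.34411 +0.81202 -0.47139]
    [+0.40234 +0.32610 +0.85544]
t = (-0.1808, 0.2173, 0.8065) m
M0: Pc = R·M0+t = (-0.23743, +0.23719, +0.80326); u = 825.2·(-0.23743)/0.80326 + 305.3 = 61.3884, v = 475.0·(+0.23719)/0.80326 + 257.7 = 397.9577
M1: Pc = R·M1+t = (-0.16532, +0.26644, +0.83746); u = 825.2·(-0.16532)/0.83746 + 305.3 = 142.4036, v = 475.0·(+0.26644)/0.83746 + 257.7 = 408.8202
M2: Pc = R·M2+t = (-0.12417, +0.19741, +0.80974); u = 825.2·(-0.12417)/0.80974 + 305.3 = 178.7557, v = 475.0·(+0.19741)/0.80974 + 257.7 = 373.5046
M3: Pc = R·M3+t = (-0.19628, +0.16816, +0.77554); u = 825.2·(-0.19628)/0.77554 + 305.3 = 96.4481, v = 475.0·(+0.16816)/0.77554 + 257.7 = 360.6965

c0=(61.39, 397.96) c1=(142.40, 408.82) c2=(178.76, 373.50) c3=(96.45, 360.70)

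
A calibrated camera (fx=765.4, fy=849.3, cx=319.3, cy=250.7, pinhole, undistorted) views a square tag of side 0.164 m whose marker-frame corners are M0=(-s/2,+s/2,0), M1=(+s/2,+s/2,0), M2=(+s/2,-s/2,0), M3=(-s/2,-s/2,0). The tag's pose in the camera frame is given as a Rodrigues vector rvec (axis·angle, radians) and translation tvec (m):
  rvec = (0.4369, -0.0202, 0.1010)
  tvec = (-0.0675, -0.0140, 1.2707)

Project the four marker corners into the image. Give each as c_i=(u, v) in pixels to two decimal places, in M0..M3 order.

c0=(226.74, 284.78) c1=(322.64, 294.54) c2=(333.15, 195.72) c3=(231.94, 184.88)

Intrinsics K: fx=765.4, fy=849.3, cx=319.3, cy=250.7
Marker side s = 0.164 m; corners in marker frame (Z=0):
  M0 = (-0.0820, +0.0820, 0)
  M1 = (+0.0820, +0.0820, 0)
  M2 = (+0.0820, -0.0820, 0)
  M3 = (-0.0820, -0.0820, 0)
rvec = (0.4369, -0.0202, 0.1010), |rvec| = θ = 0.44888 rad = 25.719°
Rodrigues: sinθ=0.43395, 1−cosθ=0.09907; R = I + sinθ·[k]× + (1−cosθ)·[k]×²:
    [+0.99478 -0.10198 +0.00217]
    [+0.09330 +0.90114 -0.42338]
    [+0.04122 +0.42137 +0.90595]
t = (-0.0675, -0.0140, 1.2707) m
M0: Pc = R·M0+t = (-0.15743, +0.05224, +1.30187); u = 765.4·(-0.15743)/1.30187 + 319.3 = 226.7406, v = 849.3·(+0.05224)/1.30187 + 250.7 = 284.7812
M1: Pc = R·M1+t = (+0.00571, +0.06754, +1.30863); u = 765.4·(+0.00571)/1.30863 + 319.3 = 322.6396, v = 849.3·(+0.06754)/1.30863 + 250.7 = 294.5359
M2: Pc = R·M2+t = (+0.02243, -0.08024, +1.23953); u = 765.4·(+0.02243)/1.23953 + 319.3 = 333.1533, v = 849.3·(-0.08024)/1.23953 + 250.7 = 195.7196
M3: Pc = R·M3+t = (-0.14071, -0.09554, +1.23277); u = 765.4·(-0.14071)/1.23277 + 319.3 = 231.9361, v = 849.3·(-0.09554)/1.23277 + 250.7 = 184.8761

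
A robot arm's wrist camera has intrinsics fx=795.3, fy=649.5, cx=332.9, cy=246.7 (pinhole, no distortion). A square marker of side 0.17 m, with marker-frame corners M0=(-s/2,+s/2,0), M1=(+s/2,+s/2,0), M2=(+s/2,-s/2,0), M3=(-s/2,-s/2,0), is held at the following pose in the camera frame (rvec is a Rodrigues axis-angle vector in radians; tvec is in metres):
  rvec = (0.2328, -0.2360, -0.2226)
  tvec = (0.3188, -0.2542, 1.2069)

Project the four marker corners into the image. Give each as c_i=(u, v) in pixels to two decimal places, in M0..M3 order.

c0=(499.93, 164.74) c1=(598.17, 145.41) c2=(586.32, 54.69) c3=(484.12, 72.03)

Intrinsics K: fx=795.3, fy=649.5, cx=332.9, cy=246.7
Marker side s = 0.17 m; corners in marker frame (Z=0):
  M0 = (-0.0850, +0.0850, 0)
  M1 = (+0.0850, +0.0850, 0)
  M2 = (+0.0850, -0.0850, 0)
  M3 = (-0.0850, -0.0850, 0)
rvec = (0.2328, -0.2360, -0.2226), |rvec| = θ = 0.39930 rad = 22.878°
Rodrigues: sinθ=0.38878, 1−cosθ=0.07867; R = I + sinθ·[k]× + (1−cosθ)·[k]×²:
    [+0.94807 +0.18962 -0.25535]
    [-0.24384 +0.94881 -0.20074]
    [+0.20421 +0.25258 +0.94578]
t = (0.3188, -0.2542, 1.2069) m
M0: Pc = R·M0+t = (+0.25433, -0.15282, +1.21101); u = 795.3·(+0.25433)/1.21101 + 332.9 = 499.9258, v = 649.5·(-0.15282)/1.21101 + 246.7 = 164.7358
M1: Pc = R·M1+t = (+0.41550, -0.19428, +1.24573); u = 795.3·(+0.41550)/1.24573 + 332.9 = 598.1671, v = 649.5·(-0.19428)/1.24573 + 246.7 = 145.4073
M2: Pc = R·M2+t = (+0.38327, -0.35558, +1.20279); u = 795.3·(+0.38327)/1.20279 + 332.9 = 586.3220, v = 649.5·(-0.35558)/1.20279 + 246.7 = 54.6910
M3: Pc = R·M3+t = (+0.22210, -0.31412, +1.16807); u = 795.3·(+0.22210)/1.16807 + 332.9 = 484.1173, v = 649.5·(-0.31412)/1.16807 + 246.7 = 72.0339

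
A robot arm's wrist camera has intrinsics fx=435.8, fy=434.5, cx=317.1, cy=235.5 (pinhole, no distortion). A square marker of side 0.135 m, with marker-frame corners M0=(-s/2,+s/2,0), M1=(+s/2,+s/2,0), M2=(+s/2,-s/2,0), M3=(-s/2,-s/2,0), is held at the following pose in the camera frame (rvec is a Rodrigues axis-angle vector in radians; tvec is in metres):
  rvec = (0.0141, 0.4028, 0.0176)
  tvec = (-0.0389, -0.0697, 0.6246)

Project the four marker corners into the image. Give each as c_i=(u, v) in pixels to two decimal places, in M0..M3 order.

Intrinsics K: fx=435.8, fy=434.5, cx=317.1, cy=235.5
Marker side s = 0.135 m; corners in marker frame (Z=0):
  M0 = (-0.0675, +0.0675, 0)
  M1 = (+0.0675, +0.0675, 0)
  M2 = (+0.0675, -0.0675, 0)
  M3 = (-0.0675, -0.0675, 0)
rvec = (0.0141, 0.4028, 0.0176), |rvec| = θ = 0.40343 rad = 23.115°
Rodrigues: sinθ=0.39258, 1−cosθ=0.08028; R = I + sinθ·[k]× + (1−cosθ)·[k]×²:
    [+0.91982 -0.01433 +0.39208]
    [+0.01993 +0.99975 -0.01022]
    [-0.39184 +0.01722 +0.91987]
t = (-0.0389, -0.0697, 0.6246) m
M0: Pc = R·M0+t = (-0.10195, -0.00356, +0.65221); u = 435.8·(-0.10195)/0.65221 + 317.1 = 248.9751, v = 434.5·(-0.00356)/0.65221 + 235.5 = 233.1270
M1: Pc = R·M1+t = (+0.02222, -0.00087, +0.59931); u = 435.8·(+0.02222)/0.59931 + 317.1 = 333.2582, v = 434.5·(-0.00087)/0.59931 + 235.5 = 234.8679
M2: Pc = R·M2+t = (+0.02415, -0.13584, +0.59699); u = 435.8·(+0.02415)/0.59699 + 317.1 = 334.7328, v = 434.5·(-0.13584)/0.59699 + 235.5 = 136.6345
M3: Pc = R·M3+t = (-0.10002, -0.13853, +0.64989); u = 435.8·(-0.10002)/0.64989 + 317.1 = 250.0283, v = 434.5·(-0.13853)/0.64989 + 235.5 = 142.8831

c0=(248.98, 233.13) c1=(333.26, 234.87) c2=(334.73, 136.63) c3=(250.03, 142.88)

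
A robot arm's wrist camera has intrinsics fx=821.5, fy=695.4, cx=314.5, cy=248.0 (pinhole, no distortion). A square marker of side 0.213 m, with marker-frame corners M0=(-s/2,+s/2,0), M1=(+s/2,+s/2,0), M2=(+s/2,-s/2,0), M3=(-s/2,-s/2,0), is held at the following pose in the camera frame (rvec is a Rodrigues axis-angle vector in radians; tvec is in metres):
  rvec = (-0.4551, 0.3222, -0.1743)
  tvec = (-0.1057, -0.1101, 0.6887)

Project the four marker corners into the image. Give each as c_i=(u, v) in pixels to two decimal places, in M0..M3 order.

c0=(74.42, 257.60) c1=(319.59, 201.39) c2=(295.87, 23.00) c3=(83.61, 85.25)

Intrinsics K: fx=821.5, fy=695.4, cx=314.5, cy=248.0
Marker side s = 0.213 m; corners in marker frame (Z=0):
  M0 = (-0.1065, +0.1065, 0)
  M1 = (+0.1065, +0.1065, 0)
  M2 = (+0.1065, -0.1065, 0)
  M3 = (-0.1065, -0.1065, 0)
rvec = (-0.4551, 0.3222, -0.1743), |rvec| = θ = 0.58422 rad = 33.473°
Rodrigues: sinθ=0.55155, 1−cosθ=0.16586; R = I + sinθ·[k]× + (1−cosθ)·[k]×²:
    [+0.93479 +0.09330 +0.34273]
    [-0.23581 +0.88459 +0.40236]
    [-0.26564 -0.45694 +0.84891]
t = (-0.1057, -0.1101, 0.6887) m
M0: Pc = R·M0+t = (-0.19532, +0.00922, +0.66833); u = 821.5·(-0.19532)/0.66833 + 314.5 = 74.4158, v = 695.4·(+0.00922)/0.66833 + 248.0 = 257.5961
M1: Pc = R·M1+t = (+0.00379, -0.04100, +0.61175); u = 821.5·(+0.00379)/0.61175 + 314.5 = 319.5914, v = 695.4·(-0.04100)/0.61175 + 248.0 = 201.3882
M2: Pc = R·M2+t = (-0.01608, -0.22942, +0.70907); u = 821.5·(-0.01608)/0.70907 + 314.5 = 295.8692, v = 695.4·(-0.22942)/0.70907 + 248.0 = 23.0018
M3: Pc = R·M3+t = (-0.21519, -0.17920, +0.76565); u = 821.5·(-0.21519)/0.76565 + 314.5 = 83.6129, v = 695.4·(-0.17920)/0.76565 + 248.0 = 85.2470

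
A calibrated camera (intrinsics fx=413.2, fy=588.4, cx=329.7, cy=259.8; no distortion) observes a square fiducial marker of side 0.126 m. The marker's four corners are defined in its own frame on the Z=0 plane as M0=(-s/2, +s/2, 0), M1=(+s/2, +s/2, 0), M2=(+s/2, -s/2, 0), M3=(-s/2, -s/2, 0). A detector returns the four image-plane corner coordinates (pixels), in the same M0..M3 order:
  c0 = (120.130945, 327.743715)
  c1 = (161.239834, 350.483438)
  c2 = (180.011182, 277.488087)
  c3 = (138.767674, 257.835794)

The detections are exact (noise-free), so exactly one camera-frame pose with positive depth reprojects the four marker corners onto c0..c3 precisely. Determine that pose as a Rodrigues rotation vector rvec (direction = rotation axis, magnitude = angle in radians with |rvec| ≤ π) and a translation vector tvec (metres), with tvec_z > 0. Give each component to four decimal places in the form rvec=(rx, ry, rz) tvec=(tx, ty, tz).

rvec=(-0.1605, 0.2922, 0.2928) tvec=(-0.4312, 0.0725, 0.9898)

Intrinsics K: fx=413.2, fy=588.4, cx=329.7, cy=259.8
Marker side s = 0.126 m; corners in marker frame (Z=0):
  M0 = (-0.0630, +0.0630, 0)
  M1 = (+0.0630, +0.0630, 0)
  M2 = (+0.0630, -0.0630, 0)
  M3 = (-0.0630, -0.0630, 0)
Detected image corners:
  c0 = (120.130945, 327.743715) px
  c1 = (161.239834, 350.483438) px
  c2 = (180.011182, 277.488087) px
  c3 = (138.767674, 257.835794) px
Planar DLT: solve 8×8 A·h = b for H (H[2,2]=1):
  H  [+280.43801 -165.60054 +149.70403]
  H  [+74.38816 +532.12655 +302.92394]
  H  [-0.30900 -0.11441 +1.00000]
B = K⁻¹H; ‖b₁‖=1.010280, ‖b₂‖=1.010280; λ = 2/(‖b₁‖+‖b₂‖) = 0.989825, sign → tz>0 ⇒ λ=+0.989825
r₁ = λ·B[:,0] = (+0.91584,+0.26018,-0.30585); r₂ = λ·B[:,1] = (-0.30633,+0.94516,-0.11325)
r₃ = r₁×r₂ = (+0.25962,+0.19741,+0.94532); SVD([r₁ r₂ r₃]) → R = UVᵀ:
  R  [+0.91584 -0.30633 +0.25962]
  R  [+0.26018 +0.94516 +0.19741]
  R  [-0.30585 -0.11325 +0.94532]
t = (-0.43118, +0.07254, +0.98982) m
tr R = 2.806321; θ = arccos((tr R − 1)/2) = 0.443721 rad = 25.423°
axis k = ((R−Rᵀ)₃₂, (R−Rᵀ)₁₃, (R−Rᵀ)₂₁) / (2 sinθ) = (-0.361818, +0.658588, +0.659811)
rvec = θ·k = (-0.160546, +0.292229, +0.292772)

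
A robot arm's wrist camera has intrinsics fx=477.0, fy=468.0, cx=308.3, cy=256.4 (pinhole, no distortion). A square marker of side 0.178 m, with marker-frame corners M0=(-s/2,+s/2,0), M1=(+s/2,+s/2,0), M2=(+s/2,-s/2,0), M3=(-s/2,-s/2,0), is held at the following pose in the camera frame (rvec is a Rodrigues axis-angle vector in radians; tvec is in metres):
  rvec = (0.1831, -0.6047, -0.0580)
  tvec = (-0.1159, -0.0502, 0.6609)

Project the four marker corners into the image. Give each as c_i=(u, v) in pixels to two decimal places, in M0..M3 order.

c0=(164.73, 291.29) c1=(280.29, 274.17) c2=(278.86, 157.13) c3=(156.55, 155.59)

Intrinsics K: fx=477.0, fy=468.0, cx=308.3, cy=256.4
Marker side s = 0.178 m; corners in marker frame (Z=0):
  M0 = (-0.0890, +0.0890, 0)
  M1 = (+0.0890, +0.0890, 0)
  M2 = (+0.0890, -0.0890, 0)
  M3 = (-0.0890, -0.0890, 0)
rvec = (0.1831, -0.6047, -0.0580), |rvec| = θ = 0.63447 rad = 36.352°
Rodrigues: sinθ=0.59275, 1−cosθ=0.19461; R = I + sinθ·[k]× + (1−cosθ)·[k]×²:
    [+0.82159 +0.00066 -0.57007]
    [-0.10771 +0.98217 -0.15410]
    [+0.55980 +0.18802 +0.80701]
t = (-0.1159, -0.0502, 0.6609) m
M0: Pc = R·M0+t = (-0.18896, +0.04680, +0.62781); u = 477.0·(-0.18896)/0.62781 + 308.3 = 164.7289, v = 468.0·(+0.04680)/0.62781 + 256.4 = 291.2864
M1: Pc = R·M1+t = (-0.04272, +0.02763, +0.72746); u = 477.0·(-0.04272)/0.72746 + 308.3 = 280.2884, v = 468.0·(+0.02763)/0.72746 + 256.4 = 274.1730
M2: Pc = R·M2+t = (-0.04284, -0.14720, +0.69399); u = 477.0·(-0.04284)/0.69399 + 308.3 = 278.8570, v = 468.0·(-0.14720)/0.69399 + 256.4 = 157.1344
M3: Pc = R·M3+t = (-0.18908, -0.12803, +0.59434); u = 477.0·(-0.18908)/0.59434 + 308.3 = 156.5505, v = 468.0·(-0.12803)/0.59434 + 256.4 = 155.5893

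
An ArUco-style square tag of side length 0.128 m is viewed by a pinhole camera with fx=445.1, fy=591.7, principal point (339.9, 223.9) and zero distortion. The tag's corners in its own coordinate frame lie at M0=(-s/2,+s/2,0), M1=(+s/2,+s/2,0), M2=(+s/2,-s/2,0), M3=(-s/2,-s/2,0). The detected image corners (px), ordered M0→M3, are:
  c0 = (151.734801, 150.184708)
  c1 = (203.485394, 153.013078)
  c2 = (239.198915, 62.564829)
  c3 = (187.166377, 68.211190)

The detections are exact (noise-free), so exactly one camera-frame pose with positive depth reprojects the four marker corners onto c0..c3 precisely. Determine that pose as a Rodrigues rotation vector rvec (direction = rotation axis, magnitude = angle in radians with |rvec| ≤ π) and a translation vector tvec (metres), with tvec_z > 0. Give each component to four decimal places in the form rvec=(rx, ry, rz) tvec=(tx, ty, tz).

Intrinsics K: fx=445.1, fy=591.7, cx=339.9, cy=223.9
Marker side s = 0.128 m; corners in marker frame (Z=0):
  M0 = (-0.0640, +0.0640, 0)
  M1 = (+0.0640, +0.0640, 0)
  M2 = (+0.0640, -0.0640, 0)
  M3 = (-0.0640, -0.0640, 0)
Detected image corners:
  c0 = (151.734801, 150.184708) px
  c1 = (203.485394, 153.013078) px
  c2 = (239.198915, 62.564829) px
  c3 = (187.166377, 68.211190) px
Planar DLT: solve 8×8 A·h = b for H (H[2,2]=1):
  H  [+253.81227 -373.50322 +194.66503]
  H  [-96.23442 +618.77044 +107.17802]
  H  [-0.77599 -0.48950 +1.00000]
B = K⁻¹H; ‖b₁‖=1.404087, ‖b₂‖=1.404087; λ = 2/(‖b₁‖+‖b₂‖) = 0.712206, sign → tz>0 ⇒ λ=+0.712206
r₁ = λ·B[:,0] = (+0.82817,+0.09329,-0.55266); r₂ = λ·B[:,1] = (-0.33141,+0.87671,-0.34863)
r₃ = r₁×r₂ = (+0.45200,+0.47188,+0.75698); SVD([r₁ r₂ r₃]) → R = UVᵀ:
  R  [+0.82817 -0.33141 +0.45200]
  R  [+0.09329 +0.87671 +0.47188]
  R  [-0.55266 -0.34863 +0.75698]
t = (-0.23239, -0.14049, +0.71221) m
tr R = 2.461860; θ = arccos((tr R − 1)/2) = 0.751113 rad = 43.036°
axis k = ((R−Rᵀ)₃₂, (R−Rᵀ)₁₃, (R−Rᵀ)₂₁) / (2 sinθ) = (-0.601149, +0.736069, +0.311164)
rvec = θ·k = (-0.451530, +0.552871, +0.233719)

rvec=(-0.4515, 0.5529, 0.2337) tvec=(-0.2324, -0.1405, 0.7122)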